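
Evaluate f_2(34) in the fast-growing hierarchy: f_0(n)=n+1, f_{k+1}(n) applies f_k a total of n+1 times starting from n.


f_2(34) = f_1^35(34)
f_1(m) = 2m + 1.
Iterating: f_1^k(n) = 2^k*(n+1) - 1.
f_2(34) = 2^35*(34+1) - 1 = 34359738368*35 - 1 = 1202590842879

1202590842879


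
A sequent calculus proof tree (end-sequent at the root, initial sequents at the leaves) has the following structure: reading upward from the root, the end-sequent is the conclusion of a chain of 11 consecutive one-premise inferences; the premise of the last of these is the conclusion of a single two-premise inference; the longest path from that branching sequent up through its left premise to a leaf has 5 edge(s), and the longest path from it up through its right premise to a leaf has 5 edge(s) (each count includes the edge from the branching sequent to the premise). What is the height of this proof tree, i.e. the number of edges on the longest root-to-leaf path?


Longest path through the left premise: 5 edges (measured from the branching sequent)
Longest path through the right premise: 5 edges
Height of the subtree rooted at the branching sequent: max(5, 5) = 5
The branching sequent sits 11 edges above the root (the chain of one-premise inferences), so height = 5 + 11 = 16

16


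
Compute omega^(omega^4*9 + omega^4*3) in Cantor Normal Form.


omega^(omega^4*9 + omega^4*3):
Both terms of the exponent have the same exponent 4, so they merge: omega^4*9 + omega^4*3 = omega^4*(9+3) = omega^4*12.
omega raised to a CNF ordinal is a single CNF term: Result = omega^(omega^4*12)

omega^(omega^4*12)


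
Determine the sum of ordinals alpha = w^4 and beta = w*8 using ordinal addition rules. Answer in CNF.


Ordinal addition w^4 + w*8:
Leading exponent of alpha (4) > leading exponent of beta (1).
Since alpha's term has higher exponent than beta's leading term,
the sum is simply alpha followed by beta.
Result = w^4 + w*8

w^4 + w*8


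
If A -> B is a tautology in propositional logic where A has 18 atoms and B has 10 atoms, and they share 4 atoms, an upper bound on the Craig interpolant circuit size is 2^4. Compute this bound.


Shared atoms = 4
Craig interpolant size bound = 2^4
= 16

16


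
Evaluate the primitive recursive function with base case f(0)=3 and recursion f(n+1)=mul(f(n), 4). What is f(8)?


f(0) = 3
f(1) = mul(f(0), 4) = mul(3, 4) = 12
f(2) = mul(f(1), 4) = mul(12, 4) = 48
f(3) = mul(f(2), 4) = mul(48, 4) = 192
f(4) = mul(f(3), 4) = mul(192, 4) = 768
f(5) = mul(f(4), 4) = mul(768, 4) = 3072
f(6) = mul(f(5), 4) = mul(3072, 4) = 12288
f(7) = mul(f(6), 4) = mul(12288, 4) = 49152
f(8) = mul(f(7), 4) = mul(49152, 4) = 196608


196608


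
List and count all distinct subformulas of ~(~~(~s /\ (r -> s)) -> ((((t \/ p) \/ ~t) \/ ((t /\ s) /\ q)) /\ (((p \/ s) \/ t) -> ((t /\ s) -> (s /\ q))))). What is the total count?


Formula: ~(~~(~s /\ (r -> s)) -> ((((t \/ p) \/ ~t) \/ ((t /\ s) /\ q)) /\ (((p \/ s) \/ t) -> ((t /\ s) -> (s /\ q)))))
Subformulas found:
  1. r
  2. p
  3. q
  4. s
  5. t
  6. ~t
  7. ~s
  8. (s /\ q)
  9. (t /\ s)
  10. (p \/ s)
  11. (r -> s)
  12. (t \/ p)
  13. ((t /\ s) /\ q)
  14. ((p \/ s) \/ t)
  15. ((t \/ p) \/ ~t)
  16. (~s /\ (r -> s))
  17. ~(~s /\ (r -> s))
  18. ~~(~s /\ (r -> s))
  19. ((t /\ s) -> (s /\ q))
  20. (((t \/ p) \/ ~t) \/ ((t /\ s) /\ q))
  21. (((p \/ s) \/ t) -> ((t /\ s) -> (s /\ q)))
  22. ((((t \/ p) \/ ~t) \/ ((t /\ s) /\ q)) /\ (((p \/ s) \/ t) -> ((t /\ s) -> (s /\ q))))
  23. (~~(~s /\ (r -> s)) -> ((((t \/ p) \/ ~t) \/ ((t /\ s) /\ q)) /\ (((p \/ s) \/ t) -> ((t /\ s) -> (s /\ q)))))
  24. ~(~~(~s /\ (r -> s)) -> ((((t \/ p) \/ ~t) \/ ((t /\ s) /\ q)) /\ (((p \/ s) \/ t) -> ((t /\ s) -> (s /\ q)))))
Total distinct subformulas = 24

24


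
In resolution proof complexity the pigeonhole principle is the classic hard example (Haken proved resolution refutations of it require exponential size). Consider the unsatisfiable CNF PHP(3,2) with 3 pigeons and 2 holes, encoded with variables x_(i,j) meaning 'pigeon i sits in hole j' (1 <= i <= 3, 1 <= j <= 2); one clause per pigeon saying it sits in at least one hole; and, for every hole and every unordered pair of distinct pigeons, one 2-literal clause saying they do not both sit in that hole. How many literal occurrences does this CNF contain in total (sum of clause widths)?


PHP(3,2): 3 pigeons, 2 holes, 3*2 = 6 variables.
- pigeon clauses: one per pigeon -> 3 clauses of width 2 -> 6 literals
- hole clauses: 2 holes * C(3,2) = 2 * 3 -> 6 clauses of width 2 -> 12 literals
Total literal occurrences = 6 + 12 = 18

18


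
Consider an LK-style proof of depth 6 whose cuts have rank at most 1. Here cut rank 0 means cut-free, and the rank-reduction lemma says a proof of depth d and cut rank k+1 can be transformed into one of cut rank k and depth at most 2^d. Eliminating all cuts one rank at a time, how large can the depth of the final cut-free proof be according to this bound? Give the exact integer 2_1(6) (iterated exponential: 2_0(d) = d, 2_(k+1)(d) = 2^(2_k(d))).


Each rank reduction sends depth d to at most 2^d; cut rank r needs r reductions.
2_0(6) = 6
2_1(6) = 2^6 = 64
Cut-free depth bound = 64

64


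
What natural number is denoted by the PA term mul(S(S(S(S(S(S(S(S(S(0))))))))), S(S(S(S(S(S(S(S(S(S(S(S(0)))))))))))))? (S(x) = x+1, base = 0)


mul(S^9(0), S^12(0)):
S^9(0) = 9
S^12(0) = 12
9 * 12 = 108

108


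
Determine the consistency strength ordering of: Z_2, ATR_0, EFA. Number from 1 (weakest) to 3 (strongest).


Ordering by consistency strength:
1. EFA
2. ATR_0
3. Z_2


Z_2=3, ATR_0=2, EFA=1


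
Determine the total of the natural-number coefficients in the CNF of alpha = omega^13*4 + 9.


CNF: omega^13*4 + 9
Coefficients: 4 + 9 = 13

13


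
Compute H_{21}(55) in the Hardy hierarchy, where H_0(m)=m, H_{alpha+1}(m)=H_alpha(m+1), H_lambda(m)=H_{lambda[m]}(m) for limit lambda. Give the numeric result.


H_21(55):
For finite ordinals k, H_k(n) = n + k (each successor step adds 1).
H_21(55) = 55 + 21 = 76

76


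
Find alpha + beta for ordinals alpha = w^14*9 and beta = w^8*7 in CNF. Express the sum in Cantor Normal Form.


Ordinal addition w^14*9 + w^8*7:
Leading exponent of alpha (14) > leading exponent of beta (8).
Since alpha's term has higher exponent than beta's leading term,
the sum is simply alpha followed by beta.
Result = w^14*9 + w^8*7

w^14*9 + w^8*7


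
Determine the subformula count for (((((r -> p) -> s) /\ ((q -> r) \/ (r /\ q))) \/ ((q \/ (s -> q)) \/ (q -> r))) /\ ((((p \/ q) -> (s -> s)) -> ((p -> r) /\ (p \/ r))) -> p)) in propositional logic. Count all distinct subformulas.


Formula: (((((r -> p) -> s) /\ ((q -> r) \/ (r /\ q))) \/ ((q \/ (s -> q)) \/ (q -> r))) /\ ((((p \/ q) -> (s -> s)) -> ((p -> r) /\ (p \/ r))) -> p))
Subformulas found:
  1. r
  2. p
  3. q
  4. s
  5. (r -> p)
  6. (r /\ q)
  7. (p \/ q)
  8. (s -> q)
  9. (q -> r)
  10. (p -> r)
  11. (p \/ r)
  12. (s -> s)
  13. ((r -> p) -> s)
  14. (q \/ (s -> q))
  15. ((p \/ q) -> (s -> s))
  16. ((p -> r) /\ (p \/ r))
  17. ((q -> r) \/ (r /\ q))
  18. ((q \/ (s -> q)) \/ (q -> r))
  19. (((r -> p) -> s) /\ ((q -> r) \/ (r /\ q)))
  20. (((p \/ q) -> (s -> s)) -> ((p -> r) /\ (p \/ r)))
  21. ((((p \/ q) -> (s -> s)) -> ((p -> r) /\ (p \/ r))) -> p)
  22. ((((r -> p) -> s) /\ ((q -> r) \/ (r /\ q))) \/ ((q \/ (s -> q)) \/ (q -> r)))
  23. (((((r -> p) -> s) /\ ((q -> r) \/ (r /\ q))) \/ ((q \/ (s -> q)) \/ (q -> r))) /\ ((((p \/ q) -> (s -> s)) -> ((p -> r) /\ (p \/ r))) -> p))
Total distinct subformulas = 23

23


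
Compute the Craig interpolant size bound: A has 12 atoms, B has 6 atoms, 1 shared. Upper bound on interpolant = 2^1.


Shared atoms = 1
Craig interpolant size bound = 2^1
= 2

2


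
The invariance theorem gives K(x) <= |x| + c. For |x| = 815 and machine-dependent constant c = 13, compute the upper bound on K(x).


K(x) <= |x| + c = 815 + 13 = 828

828


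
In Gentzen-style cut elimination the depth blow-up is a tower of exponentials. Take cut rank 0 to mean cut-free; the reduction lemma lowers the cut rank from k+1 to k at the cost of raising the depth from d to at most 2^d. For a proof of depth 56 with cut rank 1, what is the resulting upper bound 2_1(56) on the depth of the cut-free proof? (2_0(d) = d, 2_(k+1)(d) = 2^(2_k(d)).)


Each rank reduction sends depth d to at most 2^d; cut rank r needs r reductions.
2_0(56) = 56
2_1(56) = 2^56 = 72057594037927936
Cut-free depth bound = 72057594037927936

72057594037927936


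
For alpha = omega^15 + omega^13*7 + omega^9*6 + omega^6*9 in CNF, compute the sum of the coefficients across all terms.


CNF: omega^15 + omega^13*7 + omega^9*6 + omega^6*9
Coefficients: 1 + 7 + 6 + 9 = 23

23


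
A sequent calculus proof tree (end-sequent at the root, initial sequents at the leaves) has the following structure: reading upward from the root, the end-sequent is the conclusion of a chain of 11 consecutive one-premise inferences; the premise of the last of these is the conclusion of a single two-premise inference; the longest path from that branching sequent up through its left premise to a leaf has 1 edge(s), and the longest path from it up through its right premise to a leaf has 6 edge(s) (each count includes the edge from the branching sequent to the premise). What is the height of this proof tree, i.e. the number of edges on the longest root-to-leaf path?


Longest path through the left premise: 1 edges (measured from the branching sequent)
Longest path through the right premise: 6 edges
Height of the subtree rooted at the branching sequent: max(1, 6) = 6
The branching sequent sits 11 edges above the root (the chain of one-premise inferences), so height = 6 + 11 = 17

17


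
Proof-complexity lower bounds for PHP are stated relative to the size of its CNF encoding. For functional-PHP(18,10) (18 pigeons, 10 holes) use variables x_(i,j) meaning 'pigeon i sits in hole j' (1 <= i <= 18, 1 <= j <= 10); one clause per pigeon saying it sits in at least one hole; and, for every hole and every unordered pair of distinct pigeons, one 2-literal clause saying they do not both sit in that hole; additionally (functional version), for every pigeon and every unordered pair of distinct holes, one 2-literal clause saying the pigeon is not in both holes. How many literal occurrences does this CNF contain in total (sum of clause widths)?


functional-PHP(18,10): 18 pigeons, 10 holes, 18*10 = 180 variables.
- pigeon clauses: one per pigeon -> 18 clauses of width 10 -> 180 literals
- hole clauses: 10 holes * C(18,2) = 10 * 153 -> 1530 clauses of width 2 -> 3060 literals
- functional clauses: 18 pigeons * C(10,2) = 18 * 45 -> 810 clauses of width 2 -> 1620 literals
Total literal occurrences = 180 + 3060 + 1620 = 4860

4860


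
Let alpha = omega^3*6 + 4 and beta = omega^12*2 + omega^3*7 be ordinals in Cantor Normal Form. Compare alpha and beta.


Compare term by term from highest exponent:
alpha = omega^3*6 + 4
beta = omega^12*2 + omega^3*7
Term 1: alpha has omega^3*6, beta has omega^12*2
Term 2: alpha has omega^0*4, beta has omega^3*7
Result: alpha < beta

alpha < beta


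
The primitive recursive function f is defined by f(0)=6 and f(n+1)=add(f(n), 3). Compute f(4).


f(0) = 6
f(1) = add(f(0), 3) = add(6, 3) = 9
f(2) = add(f(1), 3) = add(9, 3) = 12
f(3) = add(f(2), 3) = add(12, 3) = 15
f(4) = add(f(3), 3) = add(15, 3) = 18


18


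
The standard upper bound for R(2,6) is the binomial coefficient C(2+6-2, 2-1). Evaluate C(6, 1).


R(2,6) <= C(2+6-2, 2-1) = C(6, 1)
C(6, 1) = 6! / (1! * 5!)
= 6

6


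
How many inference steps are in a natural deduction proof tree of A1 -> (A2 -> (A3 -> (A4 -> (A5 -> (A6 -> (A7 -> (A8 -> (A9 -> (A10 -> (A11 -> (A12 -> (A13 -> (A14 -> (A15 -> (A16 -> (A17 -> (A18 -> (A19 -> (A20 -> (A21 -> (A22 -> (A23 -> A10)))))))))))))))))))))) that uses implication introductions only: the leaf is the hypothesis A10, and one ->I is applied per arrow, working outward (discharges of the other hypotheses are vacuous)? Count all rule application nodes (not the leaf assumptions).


The formula has 23 arrows (->); its innermost consequent A10 is one of the antecedents,
so the proof starts from the hypothesis leaf A10 (not a rule application) and closes one arrow per ->I.
Building A1 -> (A2 -> (A3 -> (A4 -> (A5 -> (A6 -> (A7 -> (A8 -> (A9 -> (A10 -> (A11 -> (A12 -> (A13 -> (A14 -> (A15 -> (A16 -> (A17 -> (A18 -> (A19 -> (A20 -> (A21 -> (A22 -> (A23 -> A10)))))))))))))))))))))) therefore takes 23 nested implication introductions.
Total inference nodes = 23

23


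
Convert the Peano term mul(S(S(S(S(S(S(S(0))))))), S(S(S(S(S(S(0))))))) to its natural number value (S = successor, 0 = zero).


mul(S^7(0), S^6(0)):
S^7(0) = 7
S^6(0) = 6
7 * 6 = 42

42


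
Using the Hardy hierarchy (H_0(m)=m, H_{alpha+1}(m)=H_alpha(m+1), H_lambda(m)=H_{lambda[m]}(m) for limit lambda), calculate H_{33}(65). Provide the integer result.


H_33(65):
For finite ordinals k, H_k(n) = n + k (each successor step adds 1).
H_33(65) = 65 + 33 = 98

98


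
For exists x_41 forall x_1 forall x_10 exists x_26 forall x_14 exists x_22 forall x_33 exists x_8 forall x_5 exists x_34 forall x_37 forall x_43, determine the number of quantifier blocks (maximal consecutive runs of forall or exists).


Alternations = 9.
Blocks = alternations + 1 = 10

10


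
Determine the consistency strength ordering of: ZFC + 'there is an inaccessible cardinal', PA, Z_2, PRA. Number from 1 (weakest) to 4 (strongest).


Ordering by consistency strength:
1. PRA
2. PA
3. Z_2
4. ZFC + 'there is an inaccessible cardinal'


ZFC + 'there is an inaccessible cardinal'=4, PA=2, Z_2=3, PRA=1


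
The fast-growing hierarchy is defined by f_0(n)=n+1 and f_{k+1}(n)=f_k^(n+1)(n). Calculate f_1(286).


f_1(286) = f_0^287(286)
f_0 adds 1 each time, applied 287 times.
f_1(286) = 286 + 287 = 573

573


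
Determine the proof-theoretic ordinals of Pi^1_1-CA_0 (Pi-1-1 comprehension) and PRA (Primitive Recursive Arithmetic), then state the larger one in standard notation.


Proof-theoretic ordinal of Pi^1_1-CA_0 (Pi-1-1 comprehension): psi_0(Omega_omega)
Proof-theoretic ordinal of PRA (Primitive Recursive Arithmetic): omega^omega
Comparing: omega^omega < psi_0(Omega_omega).
The larger ordinal is psi_0(Omega_omega) (from Pi^1_1-CA_0 (Pi-1-1 comprehension)).

psi_0(Omega_omega)


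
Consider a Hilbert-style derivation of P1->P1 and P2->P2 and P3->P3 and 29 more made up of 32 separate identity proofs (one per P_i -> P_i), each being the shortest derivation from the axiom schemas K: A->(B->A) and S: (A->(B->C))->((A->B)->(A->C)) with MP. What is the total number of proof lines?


The shortest proof of A->A from K and S in the Hilbert calculus has exactly 5 lines:
(1) K instance A->((A->A)->A), (2) S instance, (3) MP on 1,2, (4) K instance A->(A->A), (5) MP on 3,4.
For 32 independent identities: 32 * 5 = 160 lines total.

160


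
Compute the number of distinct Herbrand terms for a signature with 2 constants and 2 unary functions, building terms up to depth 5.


Herbrand terms by depth:
Depth 0: 2 constants
Depth 1: 4 new terms (running total: 6)
Depth 2: 8 new terms (running total: 14)
Depth 3: 16 new terms (running total: 30)
Depth 4: 32 new terms (running total: 62)
Depth 5: 64 new terms (running total: 126)
Total distinct ground terms = 126

126


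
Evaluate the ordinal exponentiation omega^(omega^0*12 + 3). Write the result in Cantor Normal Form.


omega^(omega^0*12 + 3):
omega^0 = 1, so the exponent is 12 + 3 = 15 (finite ordinal addition).
Result = omega^15, already a single CNF term.

omega^15


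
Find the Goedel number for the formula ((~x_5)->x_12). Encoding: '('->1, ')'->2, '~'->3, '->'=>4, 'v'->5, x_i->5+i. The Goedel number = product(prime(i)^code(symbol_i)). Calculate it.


Formula: ((~x_5)->x_12)
Symbol codes: [1, 1, 3, 10, 2, 4, 17, 2]
Primes: [2, 3, 5, 7, 11, 13, 17, 19]
p_1^1 = 2^1 = 2
p_2^1 = 3^1 = 3
p_3^3 = 5^3 = 125
p_4^10 = 7^10 = 282475249
p_5^2 = 11^2 = 121
p_6^4 = 13^4 = 28561
p_7^17 = 17^17 = 827240261886336764177
p_8^2 = 19^2 = 361
Product = 218644878224892892563076369038250790244750

218644878224892892563076369038250790244750


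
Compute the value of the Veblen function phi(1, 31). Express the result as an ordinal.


phi(1, 31):
phi(1, beta) = epsilon_beta (the beta-th epsilon number).
phi(1, 31) = epsilon_31

epsilon_31


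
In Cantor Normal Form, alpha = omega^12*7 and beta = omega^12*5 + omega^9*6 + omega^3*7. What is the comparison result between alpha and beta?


Compare term by term from highest exponent:
alpha = omega^12*7
beta = omega^12*5 + omega^9*6 + omega^3*7
Term 1: alpha has omega^12*7, beta has omega^12*5
Term 2: alpha has omega^0*0, beta has omega^9*6
Term 3: alpha has omega^0*0, beta has omega^3*7
Result: alpha > beta

alpha > beta


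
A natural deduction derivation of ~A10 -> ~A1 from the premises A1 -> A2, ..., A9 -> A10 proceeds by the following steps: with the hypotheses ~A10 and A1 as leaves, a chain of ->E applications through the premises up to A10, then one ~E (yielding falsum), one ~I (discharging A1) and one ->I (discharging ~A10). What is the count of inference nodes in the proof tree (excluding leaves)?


From hypothesis A1, 9 ->E steps along the 9 premises yield A10.
~E with hypothesis ~A10 gives falsum (1 node); ~I discharging A1 gives ~A1 (1 node); ->I discharging ~A10 gives the goal (1 node).
Total = 9 + 3 = 12 inference nodes.

12


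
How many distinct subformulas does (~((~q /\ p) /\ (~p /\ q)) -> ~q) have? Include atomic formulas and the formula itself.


Formula: (~((~q /\ p) /\ (~p /\ q)) -> ~q)
Subformulas found:
  1. q
  2. p
  3. ~p
  4. ~q
  5. (~q /\ p)
  6. (~p /\ q)
  7. ((~q /\ p) /\ (~p /\ q))
  8. ~((~q /\ p) /\ (~p /\ q))
  9. (~((~q /\ p) /\ (~p /\ q)) -> ~q)
Total distinct subformulas = 9

9


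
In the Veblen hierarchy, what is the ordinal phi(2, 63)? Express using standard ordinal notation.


phi(2, 63):
phi(2, beta) = zeta_beta (the beta-th zeta number, fixed point of epsilon).
phi(2, 63) = zeta_63

zeta_63


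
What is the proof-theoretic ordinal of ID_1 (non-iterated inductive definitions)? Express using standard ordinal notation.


The proof-theoretic ordinal of ID_1 (non-iterated inductive definitions) is a standard result in ordinal analysis.
This ordinal is the supremum of order types of primitive recursive well-orderings
that the theory can prove to be well-ordered.
For ID_1 (non-iterated inductive definitions), the proof-theoretic ordinal is psi_0(epsilon_{Omega+1}).

psi_0(epsilon_{Omega+1})


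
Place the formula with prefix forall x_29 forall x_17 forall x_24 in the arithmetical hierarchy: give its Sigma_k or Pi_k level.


Leading quantifier is forall, so the class is Pi.
Number of quantifier blocks = alternations + 1 = 0 + 1 = 1.
Classification: Pi_1

Pi_1


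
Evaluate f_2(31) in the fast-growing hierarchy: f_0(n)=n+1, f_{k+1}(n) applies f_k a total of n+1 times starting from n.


f_2(31) = f_1^32(31)
f_1(m) = 2m + 1.
Iterating: f_1^k(n) = 2^k*(n+1) - 1.
f_2(31) = 2^32*(31+1) - 1 = 4294967296*32 - 1 = 137438953471

137438953471


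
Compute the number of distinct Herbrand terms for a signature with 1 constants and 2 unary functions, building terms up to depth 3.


Herbrand terms by depth:
Depth 0: 1 constants
Depth 1: 2 new terms (running total: 3)
Depth 2: 4 new terms (running total: 7)
Depth 3: 8 new terms (running total: 15)
Total distinct ground terms = 15

15


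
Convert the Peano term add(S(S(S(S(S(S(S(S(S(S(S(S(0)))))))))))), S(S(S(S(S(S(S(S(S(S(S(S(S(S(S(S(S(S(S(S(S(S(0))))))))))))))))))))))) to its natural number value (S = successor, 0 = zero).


add(S^12(0), S^22(0)):
S^12(0) = 12
S^22(0) = 22
12 + 22 = 34

34


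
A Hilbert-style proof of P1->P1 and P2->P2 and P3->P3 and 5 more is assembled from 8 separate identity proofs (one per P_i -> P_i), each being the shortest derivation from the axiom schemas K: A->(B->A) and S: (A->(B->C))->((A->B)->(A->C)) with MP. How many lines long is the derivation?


The shortest proof of A->A from K and S in the Hilbert calculus has exactly 5 lines:
(1) K instance A->((A->A)->A), (2) S instance, (3) MP on 1,2, (4) K instance A->(A->A), (5) MP on 3,4.
For 8 independent identities: 8 * 5 = 40 lines total.

40


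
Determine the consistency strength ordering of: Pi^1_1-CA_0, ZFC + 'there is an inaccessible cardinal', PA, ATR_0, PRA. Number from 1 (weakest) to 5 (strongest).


Ordering by consistency strength:
1. PRA
2. PA
3. ATR_0
4. Pi^1_1-CA_0
5. ZFC + 'there is an inaccessible cardinal'


Pi^1_1-CA_0=4, ZFC + 'there is an inaccessible cardinal'=5, PA=2, ATR_0=3, PRA=1


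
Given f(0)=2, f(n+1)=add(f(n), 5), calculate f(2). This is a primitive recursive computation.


f(0) = 2
f(1) = add(f(0), 5) = add(2, 5) = 7
f(2) = add(f(1), 5) = add(7, 5) = 12


12


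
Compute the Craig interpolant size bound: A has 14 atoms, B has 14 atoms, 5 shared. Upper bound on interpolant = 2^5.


Shared atoms = 5
Craig interpolant size bound = 2^5
= 32

32


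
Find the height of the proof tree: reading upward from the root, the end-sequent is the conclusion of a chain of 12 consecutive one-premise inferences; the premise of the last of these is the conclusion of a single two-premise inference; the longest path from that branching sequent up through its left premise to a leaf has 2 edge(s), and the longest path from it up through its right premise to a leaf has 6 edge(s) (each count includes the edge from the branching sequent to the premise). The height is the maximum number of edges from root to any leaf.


Longest path through the left premise: 2 edges (measured from the branching sequent)
Longest path through the right premise: 6 edges
Height of the subtree rooted at the branching sequent: max(2, 6) = 6
The branching sequent sits 12 edges above the root (the chain of one-premise inferences), so height = 6 + 12 = 18

18


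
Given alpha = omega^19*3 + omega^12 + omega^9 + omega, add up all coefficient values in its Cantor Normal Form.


CNF: omega^19*3 + omega^12 + omega^9 + omega
Coefficients: 3 + 1 + 1 + 1 = 6

6


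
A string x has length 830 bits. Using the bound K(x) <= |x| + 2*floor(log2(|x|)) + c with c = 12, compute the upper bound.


floor(log2(830)) = 9
2 * 9 = 18
K(x) <= 830 + 18 + 12 = 860

860


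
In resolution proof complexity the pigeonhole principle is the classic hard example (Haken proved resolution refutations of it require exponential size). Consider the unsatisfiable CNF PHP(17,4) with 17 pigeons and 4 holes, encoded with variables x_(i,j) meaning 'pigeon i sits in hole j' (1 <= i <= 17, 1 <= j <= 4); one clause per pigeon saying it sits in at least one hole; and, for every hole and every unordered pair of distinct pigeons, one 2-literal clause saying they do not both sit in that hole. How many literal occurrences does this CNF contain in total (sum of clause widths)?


PHP(17,4): 17 pigeons, 4 holes, 17*4 = 68 variables.
- pigeon clauses: one per pigeon -> 17 clauses of width 4 -> 68 literals
- hole clauses: 4 holes * C(17,2) = 4 * 136 -> 544 clauses of width 2 -> 1088 literals
Total literal occurrences = 68 + 1088 = 1156

1156


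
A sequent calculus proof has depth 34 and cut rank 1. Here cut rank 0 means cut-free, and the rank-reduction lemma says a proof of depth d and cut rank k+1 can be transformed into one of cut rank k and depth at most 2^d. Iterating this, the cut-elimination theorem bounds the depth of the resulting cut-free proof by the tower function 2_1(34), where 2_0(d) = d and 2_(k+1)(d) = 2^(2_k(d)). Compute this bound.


Each rank reduction sends depth d to at most 2^d; cut rank r needs r reductions.
2_0(34) = 34
2_1(34) = 2^34 = 17179869184
Cut-free depth bound = 17179869184

17179869184


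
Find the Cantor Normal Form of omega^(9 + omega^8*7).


omega^(9 + omega^8*7):
In ordinal addition a term is absorbed by a following term of strictly larger exponent: 0 < 8, so 9 + omega^8*7 = omega^8*7.
omega raised to a CNF ordinal is a single CNF term: Result = omega^(omega^8*7)

omega^(omega^8*7)


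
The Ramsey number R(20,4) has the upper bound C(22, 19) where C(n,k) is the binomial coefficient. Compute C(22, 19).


R(20,4) <= C(20+4-2, 20-1) = C(22, 19)
C(22, 19) = 22! / (19! * 3!)
= 1540

1540


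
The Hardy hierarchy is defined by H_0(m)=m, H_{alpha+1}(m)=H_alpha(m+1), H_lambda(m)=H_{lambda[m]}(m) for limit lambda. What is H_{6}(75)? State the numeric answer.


H_6(75):
For finite ordinals k, H_k(n) = n + k (each successor step adds 1).
H_6(75) = 75 + 6 = 81

81


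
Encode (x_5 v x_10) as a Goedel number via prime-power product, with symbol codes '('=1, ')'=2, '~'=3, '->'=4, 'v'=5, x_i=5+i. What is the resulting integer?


Formula: (x_5 v x_10)
Symbol codes: [1, 10, 5, 15, 2]
Primes: [2, 3, 5, 7, 11]
p_1^1 = 2^1 = 2
p_2^10 = 3^10 = 59049
p_3^5 = 5^5 = 3125
p_4^15 = 7^15 = 4747561509943
p_5^2 = 11^2 = 121
Product = 212006186947972056543750

212006186947972056543750


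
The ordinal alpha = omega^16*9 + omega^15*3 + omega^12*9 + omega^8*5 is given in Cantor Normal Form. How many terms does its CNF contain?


CNF: omega^16*9 + omega^15*3 + omega^12*9 + omega^8*5
Count the summands separated by '+':
  term 1: omega^16*9
  term 2: omega^15*3
  term 3: omega^12*9
  term 4: omega^8*5
Total terms = 4

4


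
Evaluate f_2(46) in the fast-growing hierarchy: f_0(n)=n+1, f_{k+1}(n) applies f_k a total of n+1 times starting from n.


f_2(46) = f_1^47(46)
f_1(m) = 2m + 1.
Iterating: f_1^k(n) = 2^k*(n+1) - 1.
f_2(46) = 2^47*(46+1) - 1 = 140737488355328*47 - 1 = 6614661952700415

6614661952700415


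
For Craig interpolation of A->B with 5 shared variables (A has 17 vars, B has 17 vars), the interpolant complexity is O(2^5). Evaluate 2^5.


Shared atoms = 5
Craig interpolant size bound = 2^5
= 32

32


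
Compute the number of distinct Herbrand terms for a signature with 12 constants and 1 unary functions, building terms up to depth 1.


Herbrand terms by depth:
Depth 0: 12 constants
Depth 1: 12 new terms (running total: 24)
Total distinct ground terms = 24

24


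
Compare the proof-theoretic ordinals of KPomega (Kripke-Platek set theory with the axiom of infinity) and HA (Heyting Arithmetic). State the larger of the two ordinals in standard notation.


Proof-theoretic ordinal of KPomega (Kripke-Platek set theory with the axiom of infinity): psi_0(epsilon_{Omega+1})
Proof-theoretic ordinal of HA (Heyting Arithmetic): epsilon_0
Comparing: epsilon_0 < psi_0(epsilon_{Omega+1}).
The larger ordinal is psi_0(epsilon_{Omega+1}) (from KPomega (Kripke-Platek set theory with the axiom of infinity)).

psi_0(epsilon_{Omega+1})


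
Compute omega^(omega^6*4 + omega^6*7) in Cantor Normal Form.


omega^(omega^6*4 + omega^6*7):
Both terms of the exponent have the same exponent 6, so they merge: omega^6*4 + omega^6*7 = omega^6*(4+7) = omega^6*11.
omega raised to a CNF ordinal is a single CNF term: Result = omega^(omega^6*11)

omega^(omega^6*11)


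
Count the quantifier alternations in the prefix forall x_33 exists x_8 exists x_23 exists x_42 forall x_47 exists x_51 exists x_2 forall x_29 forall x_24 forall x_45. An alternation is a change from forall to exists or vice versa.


Walk the prefix and count type changes:
  position 1: forall -> exists <-- alternation
  position 2: exists -> exists
  position 3: exists -> exists
  position 4: exists -> forall <-- alternation
  position 5: forall -> exists <-- alternation
  position 6: exists -> exists
  position 7: exists -> forall <-- alternation
  position 8: forall -> forall
  position 9: forall -> forall
Total alternations = 4

4


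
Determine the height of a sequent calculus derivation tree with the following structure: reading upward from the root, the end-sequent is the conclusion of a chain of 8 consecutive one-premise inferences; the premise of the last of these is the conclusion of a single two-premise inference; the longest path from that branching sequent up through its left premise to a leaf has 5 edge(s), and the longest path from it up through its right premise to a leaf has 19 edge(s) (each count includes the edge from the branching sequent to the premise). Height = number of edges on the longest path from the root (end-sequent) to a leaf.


Longest path through the left premise: 5 edges (measured from the branching sequent)
Longest path through the right premise: 19 edges
Height of the subtree rooted at the branching sequent: max(5, 19) = 19
The branching sequent sits 8 edges above the root (the chain of one-premise inferences), so height = 19 + 8 = 27

27


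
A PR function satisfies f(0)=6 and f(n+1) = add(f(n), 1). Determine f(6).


f(0) = 6
f(1) = add(f(0), 1) = add(6, 1) = 7
f(2) = add(f(1), 1) = add(7, 1) = 8
f(3) = add(f(2), 1) = add(8, 1) = 9
f(4) = add(f(3), 1) = add(9, 1) = 10
f(5) = add(f(4), 1) = add(10, 1) = 11
f(6) = add(f(5), 1) = add(11, 1) = 12


12


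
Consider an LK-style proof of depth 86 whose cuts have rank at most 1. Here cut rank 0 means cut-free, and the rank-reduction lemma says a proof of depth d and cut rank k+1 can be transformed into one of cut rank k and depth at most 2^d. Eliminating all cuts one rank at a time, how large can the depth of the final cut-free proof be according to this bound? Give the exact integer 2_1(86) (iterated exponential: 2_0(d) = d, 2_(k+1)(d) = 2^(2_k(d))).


Each rank reduction sends depth d to at most 2^d; cut rank r needs r reductions.
2_0(86) = 86
2_1(86) = 2^86 = 77371252455336267181195264
Cut-free depth bound = 77371252455336267181195264

77371252455336267181195264


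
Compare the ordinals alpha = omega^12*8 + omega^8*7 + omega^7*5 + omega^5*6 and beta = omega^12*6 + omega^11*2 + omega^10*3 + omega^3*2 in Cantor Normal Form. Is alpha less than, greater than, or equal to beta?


Compare term by term from highest exponent:
alpha = omega^12*8 + omega^8*7 + omega^7*5 + omega^5*6
beta = omega^12*6 + omega^11*2 + omega^10*3 + omega^3*2
Term 1: alpha has omega^12*8, beta has omega^12*6
Term 2: alpha has omega^8*7, beta has omega^11*2
Term 3: alpha has omega^7*5, beta has omega^10*3
Term 4: alpha has omega^5*6, beta has omega^3*2
Result: alpha > beta

alpha > beta


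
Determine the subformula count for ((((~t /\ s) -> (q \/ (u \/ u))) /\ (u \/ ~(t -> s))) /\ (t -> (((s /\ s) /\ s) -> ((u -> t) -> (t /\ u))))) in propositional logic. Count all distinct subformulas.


Formula: ((((~t /\ s) -> (q \/ (u \/ u))) /\ (u \/ ~(t -> s))) /\ (t -> (((s /\ s) /\ s) -> ((u -> t) -> (t /\ u)))))
Subformulas found:
  1. q
  2. u
  3. s
  4. t
  5. ~t
  6. (s /\ s)
  7. (t -> s)
  8. (u -> t)
  9. (u \/ u)
  10. (t /\ u)
  11. (~t /\ s)
  12. ~(t -> s)
  13. ((s /\ s) /\ s)
  14. (q \/ (u \/ u))
  15. (u \/ ~(t -> s))
  16. ((u -> t) -> (t /\ u))
  17. ((~t /\ s) -> (q \/ (u \/ u)))
  18. (((s /\ s) /\ s) -> ((u -> t) -> (t /\ u)))
  19. (t -> (((s /\ s) /\ s) -> ((u -> t) -> (t /\ u))))
  20. (((~t /\ s) -> (q \/ (u \/ u))) /\ (u \/ ~(t -> s)))
  21. ((((~t /\ s) -> (q \/ (u \/ u))) /\ (u \/ ~(t -> s))) /\ (t -> (((s /\ s) /\ s) -> ((u -> t) -> (t /\ u)))))
Total distinct subformulas = 21

21


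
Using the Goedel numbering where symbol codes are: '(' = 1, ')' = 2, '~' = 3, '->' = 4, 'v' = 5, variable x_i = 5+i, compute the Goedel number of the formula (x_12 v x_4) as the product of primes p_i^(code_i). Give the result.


Formula: (x_12 v x_4)
Symbol codes: [1, 17, 5, 9, 2]
Primes: [2, 3, 5, 7, 11]
p_1^1 = 2^1 = 2
p_2^17 = 3^17 = 129140163
p_3^5 = 5^5 = 3125
p_4^9 = 7^9 = 40353607
p_5^2 = 11^2 = 121
Product = 3941023985373567881250

3941023985373567881250


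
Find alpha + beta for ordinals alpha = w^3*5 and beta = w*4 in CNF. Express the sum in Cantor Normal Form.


Ordinal addition w^3*5 + w*4:
Leading exponent of alpha (3) > leading exponent of beta (1).
Since alpha's term has higher exponent than beta's leading term,
the sum is simply alpha followed by beta.
Result = w^3*5 + w*4

w^3*5 + w*4


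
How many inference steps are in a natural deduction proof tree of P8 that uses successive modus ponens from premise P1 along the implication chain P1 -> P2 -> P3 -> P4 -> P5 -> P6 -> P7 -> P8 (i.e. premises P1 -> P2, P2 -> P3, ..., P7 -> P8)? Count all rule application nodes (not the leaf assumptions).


We have a chain: P1 -> P2 -> P3 -> P4 -> P5 -> P6 -> P7 -> P8.
Each modus ponens application produces the next variable.
The chain has 8 propositions, so 8-1 = 7 modus ponens steps.
Total inference nodes = 7

7


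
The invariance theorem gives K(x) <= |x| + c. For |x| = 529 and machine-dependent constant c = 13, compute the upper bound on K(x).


K(x) <= |x| + c = 529 + 13 = 542

542


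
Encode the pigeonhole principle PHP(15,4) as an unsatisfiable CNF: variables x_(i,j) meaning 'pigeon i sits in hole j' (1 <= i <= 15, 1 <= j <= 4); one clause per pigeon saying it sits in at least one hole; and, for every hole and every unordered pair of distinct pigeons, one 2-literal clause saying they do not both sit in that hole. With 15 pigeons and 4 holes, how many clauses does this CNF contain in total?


PHP(15,4): 15 pigeons, 4 holes, 15*4 = 60 variables.
- pigeon clauses: one per pigeon -> 15 clauses
- hole clauses: 4 holes * C(15,2) = 4 * 105 -> 420 clauses
Total clauses = 15 + 420 = 435

435


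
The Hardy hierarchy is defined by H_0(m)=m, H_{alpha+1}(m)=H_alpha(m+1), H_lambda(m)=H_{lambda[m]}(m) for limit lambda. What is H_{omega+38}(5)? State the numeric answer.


H_{omega+38}(5):
Unwind the 38 successor steps: H_{omega+38}(5) = H_omega(5+38) = H_omega(43).
H_omega(m) = H_m(m) = m + m = 2m.
Result = 2 * 43 = 86

86


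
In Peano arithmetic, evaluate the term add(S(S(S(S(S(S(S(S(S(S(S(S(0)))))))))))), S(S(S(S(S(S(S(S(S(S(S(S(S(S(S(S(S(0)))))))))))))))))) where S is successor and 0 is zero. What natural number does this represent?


add(S^12(0), S^17(0)):
S^12(0) = 12
S^17(0) = 17
12 + 17 = 29

29


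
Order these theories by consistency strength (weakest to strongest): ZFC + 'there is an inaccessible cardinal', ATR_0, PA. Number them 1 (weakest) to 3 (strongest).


Ordering by consistency strength:
1. PA
2. ATR_0
3. ZFC + 'there is an inaccessible cardinal'


ZFC + 'there is an inaccessible cardinal'=3, ATR_0=2, PA=1


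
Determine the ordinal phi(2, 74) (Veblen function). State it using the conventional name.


phi(2, 74):
phi(2, beta) = zeta_beta (the beta-th zeta number, fixed point of epsilon).
phi(2, 74) = zeta_74

zeta_74


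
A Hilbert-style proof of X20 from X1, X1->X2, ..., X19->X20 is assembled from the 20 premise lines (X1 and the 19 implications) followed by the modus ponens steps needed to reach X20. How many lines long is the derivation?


We have 20 premise lines: X1 and 19 implications.
Each implication is detached once by MP, giving 19 MP lines.
20 premise lines + 19 MP lines = 39 total lines.

39


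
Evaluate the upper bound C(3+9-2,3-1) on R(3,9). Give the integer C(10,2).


R(3,9) <= C(3+9-2, 3-1) = C(10, 2)
C(10, 2) = 10! / (2! * 8!)
= 45

45


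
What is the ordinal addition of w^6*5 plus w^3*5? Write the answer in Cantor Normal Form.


Ordinal addition w^6*5 + w^3*5:
Leading exponent of alpha (6) > leading exponent of beta (3).
Since alpha's term has higher exponent than beta's leading term,
the sum is simply alpha followed by beta.
Result = w^6*5 + w^3*5

w^6*5 + w^3*5


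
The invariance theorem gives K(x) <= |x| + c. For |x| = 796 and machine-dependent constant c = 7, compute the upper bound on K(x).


K(x) <= |x| + c = 796 + 7 = 803

803


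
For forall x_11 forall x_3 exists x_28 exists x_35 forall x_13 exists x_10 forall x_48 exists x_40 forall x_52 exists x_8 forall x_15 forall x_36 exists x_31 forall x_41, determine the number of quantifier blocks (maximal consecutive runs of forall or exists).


Alternations = 10.
Blocks = alternations + 1 = 11

11


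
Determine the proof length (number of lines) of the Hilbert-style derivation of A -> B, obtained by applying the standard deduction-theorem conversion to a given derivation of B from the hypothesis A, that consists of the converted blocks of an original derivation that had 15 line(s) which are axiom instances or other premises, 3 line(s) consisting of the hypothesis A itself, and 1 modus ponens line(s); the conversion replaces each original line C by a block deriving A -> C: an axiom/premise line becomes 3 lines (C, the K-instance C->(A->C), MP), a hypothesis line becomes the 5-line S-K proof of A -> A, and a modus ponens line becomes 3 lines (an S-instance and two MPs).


Deduction-theorem conversion, block by block:
- 15 axiom/premise lines -> 3 lines each = 45
- 3 hypothesis lines -> 5 lines each (identity proof A->A) = 15
- 1 MP lines -> 3 lines each (S-instance, MP, MP) = 3
Total = 45 + 15 + 3 = 63 lines.

63


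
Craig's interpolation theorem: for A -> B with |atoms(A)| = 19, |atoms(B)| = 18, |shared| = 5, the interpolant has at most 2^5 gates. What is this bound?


Shared atoms = 5
Craig interpolant size bound = 2^5
= 32

32


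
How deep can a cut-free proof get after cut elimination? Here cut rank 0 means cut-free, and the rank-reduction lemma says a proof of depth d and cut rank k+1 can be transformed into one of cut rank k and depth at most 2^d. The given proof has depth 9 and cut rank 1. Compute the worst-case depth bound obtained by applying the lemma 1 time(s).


Each rank reduction sends depth d to at most 2^d; cut rank r needs r reductions.
2_0(9) = 9
2_1(9) = 2^9 = 512
Cut-free depth bound = 512

512


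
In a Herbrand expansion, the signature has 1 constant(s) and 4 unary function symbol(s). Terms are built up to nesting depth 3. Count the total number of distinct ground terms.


Herbrand terms by depth:
Depth 0: 1 constants
Depth 1: 4 new terms (running total: 5)
Depth 2: 16 new terms (running total: 21)
Depth 3: 64 new terms (running total: 85)
Total distinct ground terms = 85

85


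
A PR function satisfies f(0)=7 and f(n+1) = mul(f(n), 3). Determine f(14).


f(0) = 7
f(1) = mul(f(0), 3) = mul(7, 3) = 21
f(2) = mul(f(1), 3) = mul(21, 3) = 63
f(3) = mul(f(2), 3) = mul(63, 3) = 189
f(4) = mul(f(3), 3) = mul(189, 3) = 567
f(5) = mul(f(4), 3) = mul(567, 3) = 1701
f(6) = mul(f(5), 3) = mul(1701, 3) = 5103
f(7) = mul(f(6), 3) = mul(5103, 3) = 15309
f(8) = mul(f(7), 3) = mul(15309, 3) = 45927
f(9) = mul(f(8), 3) = mul(45927, 3) = 137781
f(10) = mul(f(9), 3) = mul(137781, 3) = 413343
f(11) = mul(f(10), 3) = mul(413343, 3) = 1240029
f(12) = mul(f(11), 3) = mul(1240029, 3) = 3720087
f(13) = mul(f(12), 3) = mul(3720087, 3) = 11160261
f(14) = mul(f(13), 3) = mul(11160261, 3) = 33480783


33480783


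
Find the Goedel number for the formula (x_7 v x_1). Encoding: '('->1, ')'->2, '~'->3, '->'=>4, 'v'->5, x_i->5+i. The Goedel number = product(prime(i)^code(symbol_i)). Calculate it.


Formula: (x_7 v x_1)
Symbol codes: [1, 12, 5, 6, 2]
Primes: [2, 3, 5, 7, 11]
p_1^1 = 2^1 = 2
p_2^12 = 3^12 = 531441
p_3^5 = 5^5 = 3125
p_4^6 = 7^6 = 117649
p_5^2 = 11^2 = 121
Product = 47283398545556250

47283398545556250


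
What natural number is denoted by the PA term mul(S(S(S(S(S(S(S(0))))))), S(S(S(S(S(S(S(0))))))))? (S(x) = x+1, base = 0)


mul(S^7(0), S^7(0)):
S^7(0) = 7
S^7(0) = 7
7 * 7 = 49

49


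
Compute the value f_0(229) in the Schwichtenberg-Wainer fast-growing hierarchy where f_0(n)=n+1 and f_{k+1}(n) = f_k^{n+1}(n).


f_0(229) = 229 + 1 = 230

230


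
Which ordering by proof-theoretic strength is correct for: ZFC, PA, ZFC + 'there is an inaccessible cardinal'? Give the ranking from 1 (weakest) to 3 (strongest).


Ordering by consistency strength:
1. PA
2. ZFC
3. ZFC + 'there is an inaccessible cardinal'


ZFC=2, PA=1, ZFC + 'there is an inaccessible cardinal'=3


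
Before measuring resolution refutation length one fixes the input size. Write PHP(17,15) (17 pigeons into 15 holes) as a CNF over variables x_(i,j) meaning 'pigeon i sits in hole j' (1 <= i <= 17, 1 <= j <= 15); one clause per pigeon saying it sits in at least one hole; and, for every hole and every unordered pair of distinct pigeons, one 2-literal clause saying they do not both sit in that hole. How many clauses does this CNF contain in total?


PHP(17,15): 17 pigeons, 15 holes, 17*15 = 255 variables.
- pigeon clauses: one per pigeon -> 17 clauses
- hole clauses: 15 holes * C(17,2) = 15 * 136 -> 2040 clauses
Total clauses = 17 + 2040 = 2057

2057
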